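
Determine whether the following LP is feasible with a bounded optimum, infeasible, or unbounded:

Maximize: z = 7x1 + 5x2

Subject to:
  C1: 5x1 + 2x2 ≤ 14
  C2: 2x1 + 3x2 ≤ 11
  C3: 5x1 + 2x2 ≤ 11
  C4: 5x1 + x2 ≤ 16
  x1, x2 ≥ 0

Feasible with a bounded optimal solution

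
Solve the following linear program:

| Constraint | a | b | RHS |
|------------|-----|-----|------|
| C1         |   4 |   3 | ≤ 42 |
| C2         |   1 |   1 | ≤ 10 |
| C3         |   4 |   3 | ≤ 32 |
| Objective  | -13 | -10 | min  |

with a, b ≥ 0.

Evaluate the objective at each vertex of the feasible region:
  z(0, 0) = 0
  z(8, 0) = -104
  z(2, 8) = -106  ←
  z(0, 10) = -100
The minimum is at a = 2, b = 8.

a = 2, b = 8, z = -106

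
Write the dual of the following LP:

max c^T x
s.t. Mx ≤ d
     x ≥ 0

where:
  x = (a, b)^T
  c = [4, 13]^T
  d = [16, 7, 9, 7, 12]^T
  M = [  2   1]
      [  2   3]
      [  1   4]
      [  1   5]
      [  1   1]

Primal max cᵀx s.t. Ax ≤ b, x ≥ 0  →  Dual min bᵀy s.t. Aᵀy ≥ c, y ≥ 0.

Minimize: z = 16y1 + 7y2 + 9y3 + 7y4 + 12y5

Subject to:
  2y1 + 2y2 + y3 + y4 + y5 ≥ 4
  y1 + 3y2 + 4y3 + 5y4 + y5 ≥ 13
  y1, y2, y3, y4, y5 ≥ 0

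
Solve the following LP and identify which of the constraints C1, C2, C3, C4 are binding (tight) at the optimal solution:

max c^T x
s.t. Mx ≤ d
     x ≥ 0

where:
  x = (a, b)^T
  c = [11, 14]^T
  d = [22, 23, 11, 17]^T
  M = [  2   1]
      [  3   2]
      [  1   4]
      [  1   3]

At a = 7, b = 1, compute slack b - a·x for each constraint:
  C1: 22 − 15 = 7  (slack)
  C2: 23 − 23 = 0  (binding)
  C3: 11 − 11 = 0  (binding)
  C4: 17 − 10 = 7  (slack)

Optimal: a = 7, b = 1
Binding: C2, C3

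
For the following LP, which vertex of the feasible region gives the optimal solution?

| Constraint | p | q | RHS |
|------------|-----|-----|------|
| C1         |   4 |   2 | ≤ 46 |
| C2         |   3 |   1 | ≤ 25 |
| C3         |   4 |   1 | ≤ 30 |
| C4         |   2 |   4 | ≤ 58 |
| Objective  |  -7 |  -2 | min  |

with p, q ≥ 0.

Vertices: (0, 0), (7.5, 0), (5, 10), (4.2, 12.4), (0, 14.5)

Evaluate the objective at each vertex of the feasible region:
  z(0, 0) = 0
  z(7.5, 0) = -52.5
  z(5, 10) = -55  ←
  z(4.2, 12.4) = -54.2
  z(0, 14.5) = -29
The minimum is at p = 5, q = 10.

(5, 10)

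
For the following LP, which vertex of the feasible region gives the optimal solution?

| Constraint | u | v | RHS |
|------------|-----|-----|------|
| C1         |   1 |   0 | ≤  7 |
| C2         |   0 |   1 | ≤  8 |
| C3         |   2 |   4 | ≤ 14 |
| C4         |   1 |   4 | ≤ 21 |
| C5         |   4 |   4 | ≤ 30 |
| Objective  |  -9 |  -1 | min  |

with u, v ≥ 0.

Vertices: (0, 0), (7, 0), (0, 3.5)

Evaluate the objective at each vertex of the feasible region:
  z(0, 0) = 0
  z(7, 0) = -63  ←
  z(0, 3.5) = -3.5
The minimum is at u = 7, v = 0.

(7, 0)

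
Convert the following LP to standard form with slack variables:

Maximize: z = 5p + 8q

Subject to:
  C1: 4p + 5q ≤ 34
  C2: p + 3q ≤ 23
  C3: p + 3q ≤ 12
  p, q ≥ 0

max z = 5p + 8q

s.t.
  4p + 5q + s1 = 34
  p + 3q + s2 = 23
  p + 3q + s3 = 12
  p, q, s1, s2, s3 ≥ 0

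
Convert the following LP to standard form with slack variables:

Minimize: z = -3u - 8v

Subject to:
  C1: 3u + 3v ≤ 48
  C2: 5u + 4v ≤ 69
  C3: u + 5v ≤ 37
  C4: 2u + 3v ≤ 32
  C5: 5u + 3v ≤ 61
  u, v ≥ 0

min z = -3u - 8v

s.t.
  3u + 3v + s1 = 48
  5u + 4v + s2 = 69
  u + 5v + s3 = 37
  2u + 3v + s4 = 32
  5u + 3v + s5 = 61
  u, v, s1, s2, s3, s4, s5 ≥ 0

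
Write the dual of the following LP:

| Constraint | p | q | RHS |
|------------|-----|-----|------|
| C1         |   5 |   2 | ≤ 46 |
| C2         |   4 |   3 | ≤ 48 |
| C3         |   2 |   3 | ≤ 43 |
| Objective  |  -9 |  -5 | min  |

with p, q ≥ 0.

Primal min cᵀx s.t. Ax ≤ b, x ≥ 0  →  Dual max −bᵀy s.t. Aᵀy ≥ −c, y ≥ 0.

Maximize: z = -46y1 - 48y2 - 43y3

Subject to:
  5y1 + 4y2 + 2y3 ≥ 9
  2y1 + 3y2 + 3y3 ≥ 5
  y1, y2, y3 ≥ 0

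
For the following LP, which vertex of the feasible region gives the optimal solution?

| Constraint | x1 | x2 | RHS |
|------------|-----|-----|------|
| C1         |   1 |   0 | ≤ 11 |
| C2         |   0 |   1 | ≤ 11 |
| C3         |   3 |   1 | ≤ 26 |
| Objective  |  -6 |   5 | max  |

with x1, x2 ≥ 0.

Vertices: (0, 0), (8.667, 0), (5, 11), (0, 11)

Evaluate the objective at each vertex of the feasible region:
  z(0, 0) = 0
  z(8.667, 0) = -52
  z(5, 11) = 25
  z(0, 11) = 55  ←
The maximum is at x1 = 0, x2 = 11.

(0, 11)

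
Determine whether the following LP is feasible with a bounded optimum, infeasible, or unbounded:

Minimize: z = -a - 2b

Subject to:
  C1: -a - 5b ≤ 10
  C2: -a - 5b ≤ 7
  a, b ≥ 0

Unbounded (objective can decrease without bound)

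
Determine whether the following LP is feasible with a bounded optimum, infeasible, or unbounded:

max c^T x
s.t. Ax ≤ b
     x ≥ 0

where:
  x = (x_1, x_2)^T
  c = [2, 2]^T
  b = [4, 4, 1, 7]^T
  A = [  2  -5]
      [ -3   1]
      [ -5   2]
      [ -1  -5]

Unbounded (objective can increase without bound)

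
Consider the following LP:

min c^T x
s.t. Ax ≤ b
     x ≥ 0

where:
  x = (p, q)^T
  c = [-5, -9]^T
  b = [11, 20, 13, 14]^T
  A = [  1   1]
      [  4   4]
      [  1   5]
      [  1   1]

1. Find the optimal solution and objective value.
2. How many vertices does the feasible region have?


1. p = 3, q = 2, z = -33
2. 4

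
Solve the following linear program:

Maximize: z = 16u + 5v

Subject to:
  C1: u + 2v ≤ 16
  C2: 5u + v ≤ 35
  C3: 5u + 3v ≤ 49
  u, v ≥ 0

Evaluate the objective at each vertex of the feasible region:
  z(0, 0) = 0
  z(7, 0) = 112
  z(6, 5) = 121  ←
  z(0, 8) = 40
The maximum is at u = 6, v = 5.

u = 6, v = 5, z = 121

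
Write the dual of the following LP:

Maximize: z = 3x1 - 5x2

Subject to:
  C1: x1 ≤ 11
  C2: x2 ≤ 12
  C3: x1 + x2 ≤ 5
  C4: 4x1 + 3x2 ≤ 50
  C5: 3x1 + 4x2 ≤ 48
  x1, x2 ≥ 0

Primal max cᵀx s.t. Ax ≤ b, x ≥ 0  →  Dual min bᵀy s.t. Aᵀy ≥ c, y ≥ 0.

Minimize: z = 11y1 + 12y2 + 5y3 + 50y4 + 48y5

Subject to:
  y1 + y3 + 4y4 + 3y5 ≥ 3
  y2 + y3 + 3y4 + 4y5 ≥ -5
  y1, y2, y3, y4, y5 ≥ 0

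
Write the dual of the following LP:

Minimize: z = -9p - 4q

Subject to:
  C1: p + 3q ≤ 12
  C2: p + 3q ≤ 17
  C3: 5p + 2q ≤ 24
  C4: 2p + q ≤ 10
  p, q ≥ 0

Primal min cᵀx s.t. Ax ≤ b, x ≥ 0  →  Dual max −bᵀy s.t. Aᵀy ≥ −c, y ≥ 0.

Maximize: z = -12y1 - 17y2 - 24y3 - 10y4

Subject to:
  y1 + y2 + 5y3 + 2y4 ≥ 9
  3y1 + 3y2 + 2y3 + y4 ≥ 4
  y1, y2, y3, y4 ≥ 0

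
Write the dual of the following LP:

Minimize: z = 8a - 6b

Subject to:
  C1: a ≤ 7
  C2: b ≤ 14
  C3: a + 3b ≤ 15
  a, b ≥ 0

Primal min cᵀx s.t. Ax ≤ b, x ≥ 0  →  Dual max −bᵀy s.t. Aᵀy ≥ −c, y ≥ 0.

Maximize: z = -7y1 - 14y2 - 15y3

Subject to:
  y1 + y3 ≥ -8
  y2 + 3y3 ≥ 6
  y1, y2, y3 ≥ 0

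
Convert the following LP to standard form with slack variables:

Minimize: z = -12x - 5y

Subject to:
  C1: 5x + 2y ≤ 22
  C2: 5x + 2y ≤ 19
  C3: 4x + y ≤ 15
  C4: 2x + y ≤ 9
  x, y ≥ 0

min z = -12x - 5y

s.t.
  5x + 2y + s1 = 22
  5x + 2y + s2 = 19
  4x + y + s3 = 15
  2x + y + s4 = 9
  x, y, s1, s2, s3, s4 ≥ 0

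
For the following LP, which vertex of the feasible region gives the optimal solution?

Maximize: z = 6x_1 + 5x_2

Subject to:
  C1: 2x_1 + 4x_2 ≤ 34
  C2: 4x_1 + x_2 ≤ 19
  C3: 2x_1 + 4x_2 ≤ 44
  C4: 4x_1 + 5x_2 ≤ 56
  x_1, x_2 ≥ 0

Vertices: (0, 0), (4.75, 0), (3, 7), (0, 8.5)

Evaluate the objective at each vertex of the feasible region:
  z(0, 0) = 0
  z(4.75, 0) = 28.5
  z(3, 7) = 53  ←
  z(0, 8.5) = 42.5
The maximum is at x_1 = 3, x_2 = 7.

(3, 7)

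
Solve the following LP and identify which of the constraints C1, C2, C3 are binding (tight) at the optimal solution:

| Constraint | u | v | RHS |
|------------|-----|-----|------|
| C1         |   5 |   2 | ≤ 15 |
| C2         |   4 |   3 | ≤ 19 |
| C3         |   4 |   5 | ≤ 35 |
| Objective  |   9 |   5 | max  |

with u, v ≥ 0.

At u = 1, v = 5, compute slack b - a·x for each constraint:
  C1: 15 − 15 = 0  (binding)
  C2: 19 − 19 = 0  (binding)
  C3: 35 − 29 = 6  (slack)

Optimal: u = 1, v = 5
Binding: C1, C2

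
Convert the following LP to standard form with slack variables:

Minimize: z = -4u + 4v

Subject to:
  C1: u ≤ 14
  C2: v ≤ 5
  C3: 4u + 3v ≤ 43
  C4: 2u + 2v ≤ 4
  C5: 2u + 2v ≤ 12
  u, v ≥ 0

min z = -4u + 4v

s.t.
  u + s1 = 14
  v + s2 = 5
  4u + 3v + s3 = 43
  2u + 2v + s4 = 4
  2u + 2v + s5 = 12
  u, v, s1, s2, s3, s4, s5 ≥ 0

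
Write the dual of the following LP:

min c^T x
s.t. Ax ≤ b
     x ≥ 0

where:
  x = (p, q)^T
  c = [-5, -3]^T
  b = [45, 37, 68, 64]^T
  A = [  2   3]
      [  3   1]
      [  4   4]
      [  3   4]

Primal min cᵀx s.t. Ax ≤ b, x ≥ 0  →  Dual max −bᵀy s.t. Aᵀy ≥ −c, y ≥ 0.

Maximize: z = -45y1 - 37y2 - 68y3 - 64y4

Subject to:
  2y1 + 3y2 + 4y3 + 3y4 ≥ 5
  3y1 + y2 + 4y3 + 4y4 ≥ 3
  y1, y2, y3, y4 ≥ 0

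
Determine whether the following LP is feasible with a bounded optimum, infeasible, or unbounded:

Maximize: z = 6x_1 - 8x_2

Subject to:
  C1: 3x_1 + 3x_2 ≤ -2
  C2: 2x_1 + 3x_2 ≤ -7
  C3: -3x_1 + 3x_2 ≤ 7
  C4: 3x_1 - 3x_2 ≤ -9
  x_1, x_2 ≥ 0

Infeasible (no feasible solution exists)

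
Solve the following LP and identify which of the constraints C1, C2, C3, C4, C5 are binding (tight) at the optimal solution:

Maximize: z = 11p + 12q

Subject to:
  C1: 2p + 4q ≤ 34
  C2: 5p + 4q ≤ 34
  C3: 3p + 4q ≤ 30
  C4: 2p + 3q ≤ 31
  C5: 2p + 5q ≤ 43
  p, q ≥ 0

At p = 2, q = 6, compute slack b - a·x for each constraint:
  C1: 34 − 28 = 6  (slack)
  C2: 34 − 34 = 0  (binding)
  C3: 30 − 30 = 0  (binding)
  C4: 31 − 22 = 9  (slack)
  C5: 43 − 34 = 9  (slack)

Optimal: p = 2, q = 6
Binding: C2, C3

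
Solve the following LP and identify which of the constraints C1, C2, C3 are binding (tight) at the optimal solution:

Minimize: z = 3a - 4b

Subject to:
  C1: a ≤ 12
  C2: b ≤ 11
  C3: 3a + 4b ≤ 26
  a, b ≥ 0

At a = 0, b = 6.5, compute slack b - a·x for each constraint:
  C1: 12 − 0 = 12  (slack)
  C2: 11 − 6.5 = 4.5  (slack)
  C3: 26 − 26 = 0  (binding)

Optimal: a = 0, b = 6.5
Binding: C3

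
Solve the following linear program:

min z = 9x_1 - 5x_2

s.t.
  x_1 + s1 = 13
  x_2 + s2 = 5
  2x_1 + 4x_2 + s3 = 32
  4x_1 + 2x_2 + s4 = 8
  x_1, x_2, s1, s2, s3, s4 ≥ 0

Evaluate the objective at each vertex of the feasible region:
  z(0, 0) = 0
  z(2, 0) = 18
  z(0, 4) = -20  ←
The minimum is at x_1 = 0, x_2 = 4.

x_1 = 0, x_2 = 4, z = -20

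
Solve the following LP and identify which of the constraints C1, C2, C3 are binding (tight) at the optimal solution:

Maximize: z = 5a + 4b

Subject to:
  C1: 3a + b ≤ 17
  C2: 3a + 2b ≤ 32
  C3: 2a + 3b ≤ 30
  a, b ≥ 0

At a = 3, b = 8, compute slack b - a·x for each constraint:
  C1: 17 − 17 = 0  (binding)
  C2: 32 − 25 = 7  (slack)
  C3: 30 − 30 = 0  (binding)

Optimal: a = 3, b = 8
Binding: C1, C3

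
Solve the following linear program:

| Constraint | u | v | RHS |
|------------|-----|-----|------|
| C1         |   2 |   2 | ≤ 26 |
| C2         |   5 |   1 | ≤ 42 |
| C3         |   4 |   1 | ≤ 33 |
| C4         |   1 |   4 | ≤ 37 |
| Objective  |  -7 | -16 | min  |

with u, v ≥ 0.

Evaluate the objective at each vertex of the feasible region:
  z(0, 0) = 0
  z(8.25, 0) = -57.75
  z(6.667, 6.333) = -148
  z(5, 8) = -163  ←
  z(0, 9.25) = -148
The minimum is at u = 5, v = 8.

u = 5, v = 8, z = -163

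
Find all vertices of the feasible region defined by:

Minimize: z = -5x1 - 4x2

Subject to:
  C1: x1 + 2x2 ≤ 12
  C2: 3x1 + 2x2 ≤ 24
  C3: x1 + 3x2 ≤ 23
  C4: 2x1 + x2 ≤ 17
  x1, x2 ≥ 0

(0, 0), (8, 0), (6, 3), (0, 6)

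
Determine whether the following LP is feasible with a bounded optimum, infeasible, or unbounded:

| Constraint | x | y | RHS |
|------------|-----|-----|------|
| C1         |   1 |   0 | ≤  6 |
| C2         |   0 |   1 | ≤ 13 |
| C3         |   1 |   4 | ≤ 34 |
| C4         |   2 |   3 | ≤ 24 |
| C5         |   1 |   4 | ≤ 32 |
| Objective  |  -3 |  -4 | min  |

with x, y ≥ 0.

Feasible with a bounded optimal solution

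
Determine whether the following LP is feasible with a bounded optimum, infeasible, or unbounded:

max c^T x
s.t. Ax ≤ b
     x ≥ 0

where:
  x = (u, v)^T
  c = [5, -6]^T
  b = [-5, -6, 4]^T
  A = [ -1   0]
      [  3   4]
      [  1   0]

Infeasible (no feasible solution exists)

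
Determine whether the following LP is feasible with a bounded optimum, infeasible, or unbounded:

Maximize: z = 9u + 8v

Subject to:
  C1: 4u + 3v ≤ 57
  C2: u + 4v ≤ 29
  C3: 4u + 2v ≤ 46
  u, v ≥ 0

Feasible with a bounded optimal solution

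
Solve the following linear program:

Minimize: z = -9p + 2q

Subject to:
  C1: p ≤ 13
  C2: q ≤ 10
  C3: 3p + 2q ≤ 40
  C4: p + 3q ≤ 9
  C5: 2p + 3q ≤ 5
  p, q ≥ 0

Evaluate the objective at each vertex of the feasible region:
  z(0, 0) = 0
  z(2.5, 0) = -22.5  ←
  z(0, 1.667) = 3.333
The minimum is at p = 2.5, q = 0.

p = 2.5, q = 0, z = -22.5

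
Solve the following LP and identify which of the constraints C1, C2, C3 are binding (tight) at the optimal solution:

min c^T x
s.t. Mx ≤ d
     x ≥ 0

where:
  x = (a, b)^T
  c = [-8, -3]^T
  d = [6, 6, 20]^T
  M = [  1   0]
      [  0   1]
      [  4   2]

At a = 5, b = 0, compute slack b - a·x for each constraint:
  C1: 6 − 5 = 1  (slack)
  C2: 6 − 0 = 6  (slack)
  C3: 20 − 20 = 0  (binding)

Optimal: a = 5, b = 0
Binding: C3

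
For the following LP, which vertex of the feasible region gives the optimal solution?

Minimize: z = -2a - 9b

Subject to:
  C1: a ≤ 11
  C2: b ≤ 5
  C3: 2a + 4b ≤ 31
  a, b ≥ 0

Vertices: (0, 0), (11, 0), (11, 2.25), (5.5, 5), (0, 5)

Evaluate the objective at each vertex of the feasible region:
  z(0, 0) = 0
  z(11, 0) = -22
  z(11, 2.25) = -42.25
  z(5.5, 5) = -56  ←
  z(0, 5) = -45
The minimum is at a = 5.5, b = 5.

(5.5, 5)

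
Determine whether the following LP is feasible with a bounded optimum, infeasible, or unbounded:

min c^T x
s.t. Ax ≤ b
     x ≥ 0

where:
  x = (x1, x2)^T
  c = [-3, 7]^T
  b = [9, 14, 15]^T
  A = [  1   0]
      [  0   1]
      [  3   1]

Feasible with a bounded optimal solution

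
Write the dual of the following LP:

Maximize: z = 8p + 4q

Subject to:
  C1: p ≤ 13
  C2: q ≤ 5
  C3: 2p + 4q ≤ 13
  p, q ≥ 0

Primal max cᵀx s.t. Ax ≤ b, x ≥ 0  →  Dual min bᵀy s.t. Aᵀy ≥ c, y ≥ 0.

Minimize: z = 13y1 + 5y2 + 13y3

Subject to:
  y1 + 2y3 ≥ 8
  y2 + 4y3 ≥ 4
  y1, y2, y3 ≥ 0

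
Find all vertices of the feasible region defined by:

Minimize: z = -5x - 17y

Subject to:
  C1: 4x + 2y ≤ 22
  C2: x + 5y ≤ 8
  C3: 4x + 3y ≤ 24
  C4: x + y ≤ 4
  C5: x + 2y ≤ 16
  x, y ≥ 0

(0, 0), (4, 0), (3, 1), (0, 1.6)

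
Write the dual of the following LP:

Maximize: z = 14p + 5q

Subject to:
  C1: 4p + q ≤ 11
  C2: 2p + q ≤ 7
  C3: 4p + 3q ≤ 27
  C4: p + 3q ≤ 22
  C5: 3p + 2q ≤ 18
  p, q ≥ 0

Primal max cᵀx s.t. Ax ≤ b, x ≥ 0  →  Dual min bᵀy s.t. Aᵀy ≥ c, y ≥ 0.

Minimize: z = 11y1 + 7y2 + 27y3 + 22y4 + 18y5

Subject to:
  4y1 + 2y2 + 4y3 + y4 + 3y5 ≥ 14
  y1 + y2 + 3y3 + 3y4 + 2y5 ≥ 5
  y1, y2, y3, y4, y5 ≥ 0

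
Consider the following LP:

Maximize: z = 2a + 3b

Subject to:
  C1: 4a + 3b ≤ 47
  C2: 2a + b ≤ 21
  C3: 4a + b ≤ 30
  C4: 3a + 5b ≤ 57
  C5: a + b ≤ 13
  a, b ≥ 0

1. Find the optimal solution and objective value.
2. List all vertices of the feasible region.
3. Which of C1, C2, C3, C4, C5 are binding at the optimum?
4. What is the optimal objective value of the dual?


1. a = 4, b = 9, z = 35
2. (0, 0), (7.5, 0), (5.667, 7.333), (4, 9), (0, 11.4)
3. C4, C5
4. 35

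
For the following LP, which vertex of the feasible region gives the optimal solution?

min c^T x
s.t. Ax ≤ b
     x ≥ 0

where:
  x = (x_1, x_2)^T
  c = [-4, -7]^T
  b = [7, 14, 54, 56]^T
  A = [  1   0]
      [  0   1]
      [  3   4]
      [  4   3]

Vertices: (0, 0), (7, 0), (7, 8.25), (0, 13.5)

Evaluate the objective at each vertex of the feasible region:
  z(0, 0) = 0
  z(7, 0) = -28
  z(7, 8.25) = -85.75
  z(0, 13.5) = -94.5  ←
The minimum is at x_1 = 0, x_2 = 13.5.

(0, 13.5)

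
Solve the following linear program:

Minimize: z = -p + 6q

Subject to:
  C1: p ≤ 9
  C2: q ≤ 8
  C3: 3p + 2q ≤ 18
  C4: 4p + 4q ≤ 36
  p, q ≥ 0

Evaluate the objective at each vertex of the feasible region:
  z(0, 0) = 0
  z(6, 0) = -6  ←
  z(0.6667, 8) = 47.33
  z(0, 8) = 48
The minimum is at p = 6, q = 0.

p = 6, q = 0, z = -6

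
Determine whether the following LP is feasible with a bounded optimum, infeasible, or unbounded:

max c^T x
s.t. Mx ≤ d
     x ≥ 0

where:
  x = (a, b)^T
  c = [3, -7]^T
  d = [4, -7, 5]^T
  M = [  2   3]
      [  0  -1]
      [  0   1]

Infeasible (no feasible solution exists)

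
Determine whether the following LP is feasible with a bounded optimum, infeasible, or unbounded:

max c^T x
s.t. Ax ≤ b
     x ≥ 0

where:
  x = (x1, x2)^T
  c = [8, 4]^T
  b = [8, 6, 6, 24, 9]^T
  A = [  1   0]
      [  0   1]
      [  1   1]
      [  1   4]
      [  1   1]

Feasible with a bounded optimal solution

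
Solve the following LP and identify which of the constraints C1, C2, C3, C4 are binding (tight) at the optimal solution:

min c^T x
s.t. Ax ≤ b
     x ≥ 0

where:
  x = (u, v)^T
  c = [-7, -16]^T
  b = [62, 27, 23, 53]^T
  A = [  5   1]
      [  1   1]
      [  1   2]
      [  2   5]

At u = 9, v = 7, compute slack b - a·x for each constraint:
  C1: 62 − 52 = 10  (slack)
  C2: 27 − 16 = 11  (slack)
  C3: 23 − 23 = 0  (binding)
  C4: 53 − 53 = 0  (binding)

Optimal: u = 9, v = 7
Binding: C3, C4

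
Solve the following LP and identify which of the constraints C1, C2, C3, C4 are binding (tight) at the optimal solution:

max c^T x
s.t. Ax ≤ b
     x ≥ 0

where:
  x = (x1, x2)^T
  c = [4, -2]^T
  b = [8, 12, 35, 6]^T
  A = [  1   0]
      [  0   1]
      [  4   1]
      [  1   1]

At x1 = 6, x2 = 0, compute slack b - a·x for each constraint:
  C1: 8 − 6 = 2  (slack)
  C2: 12 − 0 = 12  (slack)
  C3: 35 − 24 = 11  (slack)
  C4: 6 − 6 = 0  (binding)

Optimal: x1 = 6, x2 = 0
Binding: C4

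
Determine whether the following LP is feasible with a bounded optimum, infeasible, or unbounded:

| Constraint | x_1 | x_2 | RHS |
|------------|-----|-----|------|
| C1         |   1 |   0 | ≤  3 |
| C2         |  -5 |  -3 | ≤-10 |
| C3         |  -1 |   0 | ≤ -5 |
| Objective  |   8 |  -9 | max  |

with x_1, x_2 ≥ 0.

Infeasible (no feasible solution exists)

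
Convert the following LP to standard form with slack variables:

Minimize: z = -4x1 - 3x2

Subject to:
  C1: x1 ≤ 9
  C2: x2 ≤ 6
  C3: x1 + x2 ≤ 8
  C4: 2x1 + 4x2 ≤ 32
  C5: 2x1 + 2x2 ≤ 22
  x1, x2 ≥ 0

min z = -4x1 - 3x2

s.t.
  x1 + s1 = 9
  x2 + s2 = 6
  x1 + x2 + s3 = 8
  2x1 + 4x2 + s4 = 32
  2x1 + 2x2 + s5 = 22
  x1, x2, s1, s2, s3, s4, s5 ≥ 0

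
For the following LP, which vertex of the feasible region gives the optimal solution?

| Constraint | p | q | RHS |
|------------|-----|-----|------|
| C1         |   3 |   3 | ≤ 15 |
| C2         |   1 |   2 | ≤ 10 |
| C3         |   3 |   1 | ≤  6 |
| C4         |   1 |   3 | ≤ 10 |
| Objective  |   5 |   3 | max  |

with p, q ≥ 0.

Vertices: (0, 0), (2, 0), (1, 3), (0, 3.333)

Evaluate the objective at each vertex of the feasible region:
  z(0, 0) = 0
  z(2, 0) = 10
  z(1, 3) = 14  ←
  z(0, 3.333) = 10
The maximum is at p = 1, q = 3.

(1, 3)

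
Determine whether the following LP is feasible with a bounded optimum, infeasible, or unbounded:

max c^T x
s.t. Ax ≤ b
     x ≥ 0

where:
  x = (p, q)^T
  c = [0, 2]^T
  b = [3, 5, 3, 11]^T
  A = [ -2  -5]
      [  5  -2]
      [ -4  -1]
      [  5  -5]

Unbounded (objective can increase without bound)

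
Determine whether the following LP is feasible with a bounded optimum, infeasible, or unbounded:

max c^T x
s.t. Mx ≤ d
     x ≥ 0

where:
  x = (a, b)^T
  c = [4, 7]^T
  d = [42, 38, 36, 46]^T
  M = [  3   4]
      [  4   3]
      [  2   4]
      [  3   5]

Feasible with a bounded optimal solution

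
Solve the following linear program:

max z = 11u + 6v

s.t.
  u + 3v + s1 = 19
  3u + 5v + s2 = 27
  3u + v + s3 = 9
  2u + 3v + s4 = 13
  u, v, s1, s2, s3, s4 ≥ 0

Evaluate the objective at each vertex of the feasible region:
  z(0, 0) = 0
  z(3, 0) = 33
  z(2, 3) = 40  ←
  z(0, 4.333) = 26
The maximum is at u = 2, v = 3.

u = 2, v = 3, z = 40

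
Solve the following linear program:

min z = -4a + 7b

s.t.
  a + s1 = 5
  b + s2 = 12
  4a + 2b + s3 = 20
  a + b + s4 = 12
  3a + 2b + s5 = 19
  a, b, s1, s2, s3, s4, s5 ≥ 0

Evaluate the objective at each vertex of the feasible region:
  z(0, 0) = 0
  z(5, 0) = -20  ←
  z(1, 8) = 52
  z(0, 9.5) = 66.5
The minimum is at a = 5, b = 0.

a = 5, b = 0, z = -20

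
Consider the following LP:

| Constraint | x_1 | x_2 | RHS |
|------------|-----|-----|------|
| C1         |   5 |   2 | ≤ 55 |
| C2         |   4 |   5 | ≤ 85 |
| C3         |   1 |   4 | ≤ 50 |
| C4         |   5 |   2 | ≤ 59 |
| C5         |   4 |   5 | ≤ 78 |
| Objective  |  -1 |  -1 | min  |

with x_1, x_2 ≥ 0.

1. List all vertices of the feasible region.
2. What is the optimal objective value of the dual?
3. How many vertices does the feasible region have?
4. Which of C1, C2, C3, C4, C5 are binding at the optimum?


1. (0, 0), (11, 0), (7, 10), (5.636, 11.09), (0, 12.5)
2. -17
3. 5
4. C1, C5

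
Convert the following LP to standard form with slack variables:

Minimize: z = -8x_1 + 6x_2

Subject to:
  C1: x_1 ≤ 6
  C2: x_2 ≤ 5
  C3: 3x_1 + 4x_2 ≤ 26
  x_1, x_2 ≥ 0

min z = -8x_1 + 6x_2

s.t.
  x_1 + s1 = 6
  x_2 + s2 = 5
  3x_1 + 4x_2 + s3 = 26
  x_1, x_2, s1, s2, s3 ≥ 0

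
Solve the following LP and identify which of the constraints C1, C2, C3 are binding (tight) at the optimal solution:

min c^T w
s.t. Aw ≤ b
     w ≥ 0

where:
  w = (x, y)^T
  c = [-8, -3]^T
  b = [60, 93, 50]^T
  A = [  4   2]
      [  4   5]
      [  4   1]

At x = 10, y = 10, compute slack b - a·x for each constraint:
  C1: 60 − 60 = 0  (binding)
  C2: 93 − 90 = 3  (slack)
  C3: 50 − 50 = 0  (binding)

Optimal: x = 10, y = 10
Binding: C1, C3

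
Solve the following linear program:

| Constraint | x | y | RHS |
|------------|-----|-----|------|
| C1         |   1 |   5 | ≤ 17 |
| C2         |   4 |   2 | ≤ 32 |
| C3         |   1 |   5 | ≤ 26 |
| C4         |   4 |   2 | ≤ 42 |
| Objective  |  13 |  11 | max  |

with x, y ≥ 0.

Evaluate the objective at each vertex of the feasible region:
  z(0, 0) = 0
  z(8, 0) = 104
  z(7, 2) = 113  ←
  z(0, 3.4) = 37.4
The maximum is at x = 7, y = 2.

x = 7, y = 2, z = 113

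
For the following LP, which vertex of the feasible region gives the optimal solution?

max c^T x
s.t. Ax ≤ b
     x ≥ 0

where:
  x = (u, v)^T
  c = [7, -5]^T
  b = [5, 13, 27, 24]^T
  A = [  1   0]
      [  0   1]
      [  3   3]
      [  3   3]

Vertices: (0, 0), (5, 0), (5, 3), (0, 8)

Evaluate the objective at each vertex of the feasible region:
  z(0, 0) = 0
  z(5, 0) = 35  ←
  z(5, 3) = 20
  z(0, 8) = -40
The maximum is at u = 5, v = 0.

(5, 0)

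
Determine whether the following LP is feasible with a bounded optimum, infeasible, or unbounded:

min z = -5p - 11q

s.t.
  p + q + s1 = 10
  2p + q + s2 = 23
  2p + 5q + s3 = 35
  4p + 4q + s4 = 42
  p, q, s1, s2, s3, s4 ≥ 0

Feasible with a bounded optimal solution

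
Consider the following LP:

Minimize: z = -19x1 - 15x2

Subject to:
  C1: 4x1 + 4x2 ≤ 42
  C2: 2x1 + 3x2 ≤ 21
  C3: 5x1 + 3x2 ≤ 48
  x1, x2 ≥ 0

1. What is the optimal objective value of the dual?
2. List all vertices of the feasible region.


1. -186
2. (0, 0), (9.6, 0), (9, 1), (0, 7)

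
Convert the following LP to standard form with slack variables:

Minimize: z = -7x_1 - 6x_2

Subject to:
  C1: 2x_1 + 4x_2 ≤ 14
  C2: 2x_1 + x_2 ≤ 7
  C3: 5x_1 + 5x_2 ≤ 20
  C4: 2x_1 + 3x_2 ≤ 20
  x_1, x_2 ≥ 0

min z = -7x_1 - 6x_2

s.t.
  2x_1 + 4x_2 + s1 = 14
  2x_1 + x_2 + s2 = 7
  5x_1 + 5x_2 + s3 = 20
  2x_1 + 3x_2 + s4 = 20
  x_1, x_2, s1, s2, s3, s4 ≥ 0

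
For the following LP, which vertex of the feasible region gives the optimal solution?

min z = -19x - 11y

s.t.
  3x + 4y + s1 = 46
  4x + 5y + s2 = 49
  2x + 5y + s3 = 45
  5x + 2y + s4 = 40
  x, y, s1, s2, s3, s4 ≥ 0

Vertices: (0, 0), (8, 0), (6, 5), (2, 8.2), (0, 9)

Evaluate the objective at each vertex of the feasible region:
  z(0, 0) = 0
  z(8, 0) = -152
  z(6, 5) = -169  ←
  z(2, 8.2) = -128.2
  z(0, 9) = -99
The minimum is at x = 6, y = 5.

(6, 5)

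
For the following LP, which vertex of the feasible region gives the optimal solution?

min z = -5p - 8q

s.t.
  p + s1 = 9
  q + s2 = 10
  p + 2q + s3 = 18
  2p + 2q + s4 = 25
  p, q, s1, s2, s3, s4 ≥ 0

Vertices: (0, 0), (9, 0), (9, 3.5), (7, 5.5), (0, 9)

Evaluate the objective at each vertex of the feasible region:
  z(0, 0) = 0
  z(9, 0) = -45
  z(9, 3.5) = -73
  z(7, 5.5) = -79  ←
  z(0, 9) = -72
The minimum is at p = 7, q = 5.5.

(7, 5.5)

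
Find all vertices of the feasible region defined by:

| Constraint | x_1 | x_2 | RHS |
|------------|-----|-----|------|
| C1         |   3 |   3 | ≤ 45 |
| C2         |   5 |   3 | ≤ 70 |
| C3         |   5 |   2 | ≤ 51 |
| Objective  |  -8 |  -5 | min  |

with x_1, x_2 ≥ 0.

(0, 0), (10.2, 0), (7, 8), (0, 15)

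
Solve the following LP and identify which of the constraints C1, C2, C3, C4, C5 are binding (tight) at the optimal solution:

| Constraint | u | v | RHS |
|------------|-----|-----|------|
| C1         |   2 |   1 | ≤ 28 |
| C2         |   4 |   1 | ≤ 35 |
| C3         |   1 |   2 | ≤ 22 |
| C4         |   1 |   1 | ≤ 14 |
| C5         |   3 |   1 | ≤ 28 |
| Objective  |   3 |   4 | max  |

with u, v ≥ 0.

At u = 6, v = 8, compute slack b - a·x for each constraint:
  C1: 28 − 20 = 8  (slack)
  C2: 35 − 32 = 3  (slack)
  C3: 22 − 22 = 0  (binding)
  C4: 14 − 14 = 0  (binding)
  C5: 28 − 26 = 2  (slack)

Optimal: u = 6, v = 8
Binding: C3, C4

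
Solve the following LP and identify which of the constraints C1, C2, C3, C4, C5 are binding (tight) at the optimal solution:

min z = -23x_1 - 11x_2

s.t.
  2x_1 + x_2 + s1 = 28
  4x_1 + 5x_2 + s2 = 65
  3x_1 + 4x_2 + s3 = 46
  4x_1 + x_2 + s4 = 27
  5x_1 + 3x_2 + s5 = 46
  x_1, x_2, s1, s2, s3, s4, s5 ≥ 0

At x_1 = 5, x_2 = 7, compute slack b - a·x for each constraint:
  C1: 28 − 17 = 11  (slack)
  C2: 65 − 55 = 10  (slack)
  C3: 46 − 43 = 3  (slack)
  C4: 27 − 27 = 0  (binding)
  C5: 46 − 46 = 0  (binding)

Optimal: x_1 = 5, x_2 = 7
Binding: C4, C5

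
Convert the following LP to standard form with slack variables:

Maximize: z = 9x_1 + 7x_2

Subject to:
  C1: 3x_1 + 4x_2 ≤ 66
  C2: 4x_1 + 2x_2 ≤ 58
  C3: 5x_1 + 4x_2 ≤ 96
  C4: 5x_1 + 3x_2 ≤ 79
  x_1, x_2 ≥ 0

max z = 9x_1 + 7x_2

s.t.
  3x_1 + 4x_2 + s1 = 66
  4x_1 + 2x_2 + s2 = 58
  5x_1 + 4x_2 + s3 = 96
  5x_1 + 3x_2 + s4 = 79
  x_1, x_2, s1, s2, s3, s4 ≥ 0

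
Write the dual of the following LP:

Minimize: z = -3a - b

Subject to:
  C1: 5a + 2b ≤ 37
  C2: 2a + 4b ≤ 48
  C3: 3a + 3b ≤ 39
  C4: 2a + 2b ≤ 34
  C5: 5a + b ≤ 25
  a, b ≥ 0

Primal min cᵀx s.t. Ax ≤ b, x ≥ 0  →  Dual max −bᵀy s.t. Aᵀy ≥ −c, y ≥ 0.

Maximize: z = -37y1 - 48y2 - 39y3 - 34y4 - 25y5

Subject to:
  5y1 + 2y2 + 3y3 + 2y4 + 5y5 ≥ 3
  2y1 + 4y2 + 3y3 + 2y4 + y5 ≥ 1
  y1, y2, y3, y4, y5 ≥ 0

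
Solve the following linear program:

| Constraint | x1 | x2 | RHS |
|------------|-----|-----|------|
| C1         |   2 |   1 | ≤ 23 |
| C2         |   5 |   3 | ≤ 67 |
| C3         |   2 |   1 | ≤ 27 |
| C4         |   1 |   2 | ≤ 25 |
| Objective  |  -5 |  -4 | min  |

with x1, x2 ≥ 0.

Evaluate the objective at each vertex of the feasible region:
  z(0, 0) = 0
  z(11.5, 0) = -57.5
  z(7, 9) = -71  ←
  z(0, 12.5) = -50
The minimum is at x1 = 7, x2 = 9.

x1 = 7, x2 = 9, z = -71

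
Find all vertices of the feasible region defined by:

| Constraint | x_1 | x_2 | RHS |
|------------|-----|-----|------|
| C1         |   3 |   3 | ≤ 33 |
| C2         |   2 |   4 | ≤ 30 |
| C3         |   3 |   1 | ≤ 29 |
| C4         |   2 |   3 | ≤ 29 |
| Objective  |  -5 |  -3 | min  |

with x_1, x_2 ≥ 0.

(0, 0), (9.667, 0), (9, 2), (7, 4), (0, 7.5)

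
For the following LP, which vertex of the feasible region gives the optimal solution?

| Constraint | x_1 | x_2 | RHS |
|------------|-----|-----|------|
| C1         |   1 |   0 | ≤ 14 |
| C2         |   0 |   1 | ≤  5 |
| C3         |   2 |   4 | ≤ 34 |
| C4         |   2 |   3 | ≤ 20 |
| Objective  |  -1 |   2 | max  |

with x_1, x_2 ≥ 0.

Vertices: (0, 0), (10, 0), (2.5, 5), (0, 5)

Evaluate the objective at each vertex of the feasible region:
  z(0, 0) = 0
  z(10, 0) = -10
  z(2.5, 5) = 7.5
  z(0, 5) = 10  ←
The maximum is at x_1 = 0, x_2 = 5.

(0, 5)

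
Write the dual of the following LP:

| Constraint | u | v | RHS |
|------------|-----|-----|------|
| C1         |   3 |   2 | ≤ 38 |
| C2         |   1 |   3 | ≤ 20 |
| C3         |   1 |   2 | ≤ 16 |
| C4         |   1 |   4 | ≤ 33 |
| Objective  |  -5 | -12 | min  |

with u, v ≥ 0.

Primal min cᵀx s.t. Ax ≤ b, x ≥ 0  →  Dual max −bᵀy s.t. Aᵀy ≥ −c, y ≥ 0.

Maximize: z = -38y1 - 20y2 - 16y3 - 33y4

Subject to:
  3y1 + y2 + y3 + y4 ≥ 5
  2y1 + 3y2 + 2y3 + 4y4 ≥ 12
  y1, y2, y3, y4 ≥ 0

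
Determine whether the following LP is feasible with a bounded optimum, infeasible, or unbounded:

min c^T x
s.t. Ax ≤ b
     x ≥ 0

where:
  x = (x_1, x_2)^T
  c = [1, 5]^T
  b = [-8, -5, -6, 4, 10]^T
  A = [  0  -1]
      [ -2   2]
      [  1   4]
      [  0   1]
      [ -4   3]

Infeasible (no feasible solution exists)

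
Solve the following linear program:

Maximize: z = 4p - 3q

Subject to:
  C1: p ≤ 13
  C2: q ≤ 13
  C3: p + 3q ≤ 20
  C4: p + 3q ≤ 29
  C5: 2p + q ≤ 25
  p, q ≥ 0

Evaluate the objective at each vertex of the feasible region:
  z(0, 0) = 0
  z(12.5, 0) = 50  ←
  z(11, 3) = 35
  z(0, 6.667) = -20
The maximum is at p = 12.5, q = 0.

p = 12.5, q = 0, z = 50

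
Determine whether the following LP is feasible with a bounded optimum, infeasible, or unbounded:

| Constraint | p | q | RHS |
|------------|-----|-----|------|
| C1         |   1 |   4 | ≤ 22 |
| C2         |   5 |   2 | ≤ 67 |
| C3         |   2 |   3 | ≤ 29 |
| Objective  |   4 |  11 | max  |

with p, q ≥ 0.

Feasible with a bounded optimal solution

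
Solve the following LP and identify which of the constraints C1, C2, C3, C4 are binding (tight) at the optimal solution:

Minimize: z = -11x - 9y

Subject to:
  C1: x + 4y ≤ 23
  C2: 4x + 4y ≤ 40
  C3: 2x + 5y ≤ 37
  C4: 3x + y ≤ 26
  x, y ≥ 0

At x = 8, y = 2, compute slack b - a·x for each constraint:
  C1: 23 − 16 = 7  (slack)
  C2: 40 − 40 = 0  (binding)
  C3: 37 − 26 = 11  (slack)
  C4: 26 − 26 = 0  (binding)

Optimal: x = 8, y = 2
Binding: C2, C4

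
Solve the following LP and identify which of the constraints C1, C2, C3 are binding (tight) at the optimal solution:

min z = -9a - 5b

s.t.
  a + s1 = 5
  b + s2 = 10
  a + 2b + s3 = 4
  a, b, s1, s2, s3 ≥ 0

At a = 4, b = 0, compute slack b - a·x for each constraint:
  C1: 5 − 4 = 1  (slack)
  C2: 10 − 0 = 10  (slack)
  C3: 4 − 4 = 0  (binding)

Optimal: a = 4, b = 0
Binding: C3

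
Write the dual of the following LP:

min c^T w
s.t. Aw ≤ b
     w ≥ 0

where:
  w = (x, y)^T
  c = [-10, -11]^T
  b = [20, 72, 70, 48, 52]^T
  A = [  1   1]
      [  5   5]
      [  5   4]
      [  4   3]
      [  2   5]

Primal min cᵀx s.t. Ax ≤ b, x ≥ 0  →  Dual max −bᵀy s.t. Aᵀy ≥ −c, y ≥ 0.

Maximize: z = -20y1 - 72y2 - 70y3 - 48y4 - 52y5

Subject to:
  y1 + 5y2 + 5y3 + 4y4 + 2y5 ≥ 10
  y1 + 5y2 + 4y3 + 3y4 + 5y5 ≥ 11
  y1, y2, y3, y4, y5 ≥ 0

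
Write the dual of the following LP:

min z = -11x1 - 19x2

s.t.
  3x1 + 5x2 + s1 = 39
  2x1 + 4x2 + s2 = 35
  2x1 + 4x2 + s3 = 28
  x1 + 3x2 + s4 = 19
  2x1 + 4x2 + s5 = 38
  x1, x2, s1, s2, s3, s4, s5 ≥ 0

Primal min cᵀx s.t. Ax ≤ b, x ≥ 0  →  Dual max −bᵀy s.t. Aᵀy ≥ −c, y ≥ 0.

Maximize: z = -39y1 - 35y2 - 28y3 - 19y4 - 38y5

Subject to:
  3y1 + 2y2 + 2y3 + y4 + 2y5 ≥ 11
  5y1 + 4y2 + 4y3 + 3y4 + 4y5 ≥ 19
  y1, y2, y3, y4, y5 ≥ 0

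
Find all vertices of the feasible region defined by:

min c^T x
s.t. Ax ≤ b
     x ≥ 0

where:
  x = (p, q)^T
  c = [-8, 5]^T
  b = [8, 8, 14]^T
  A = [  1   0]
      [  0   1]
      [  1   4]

(0, 0), (8, 0), (8, 1.5), (0, 3.5)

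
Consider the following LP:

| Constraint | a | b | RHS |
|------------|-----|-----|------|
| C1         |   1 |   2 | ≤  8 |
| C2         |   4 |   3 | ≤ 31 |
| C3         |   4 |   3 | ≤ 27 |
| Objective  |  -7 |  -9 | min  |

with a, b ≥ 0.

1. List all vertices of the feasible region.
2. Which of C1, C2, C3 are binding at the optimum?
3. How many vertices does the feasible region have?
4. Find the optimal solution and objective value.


1. (0, 0), (6.75, 0), (6, 1), (0, 4)
2. C1, C3
3. 4
4. a = 6, b = 1, z = -51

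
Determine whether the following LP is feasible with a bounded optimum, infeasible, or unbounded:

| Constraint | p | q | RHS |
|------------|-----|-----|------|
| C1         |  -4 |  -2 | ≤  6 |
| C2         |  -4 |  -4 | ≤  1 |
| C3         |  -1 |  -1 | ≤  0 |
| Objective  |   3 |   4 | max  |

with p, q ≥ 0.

Unbounded (objective can increase without bound)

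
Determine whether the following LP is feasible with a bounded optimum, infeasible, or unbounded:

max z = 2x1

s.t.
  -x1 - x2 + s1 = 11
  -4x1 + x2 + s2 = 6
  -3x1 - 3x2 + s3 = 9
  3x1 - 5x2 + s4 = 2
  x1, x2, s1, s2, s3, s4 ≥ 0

Unbounded (objective can increase without bound)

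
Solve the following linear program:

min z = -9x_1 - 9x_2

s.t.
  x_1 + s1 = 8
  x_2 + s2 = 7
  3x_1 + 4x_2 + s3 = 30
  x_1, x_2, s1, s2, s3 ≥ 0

Evaluate the objective at each vertex of the feasible region:
  z(0, 0) = 0
  z(8, 0) = -72
  z(8, 1.5) = -85.5  ←
  z(0.6667, 7) = -69
  z(0, 7) = -63
The minimum is at x_1 = 8, x_2 = 1.5.

x_1 = 8, x_2 = 1.5, z = -85.5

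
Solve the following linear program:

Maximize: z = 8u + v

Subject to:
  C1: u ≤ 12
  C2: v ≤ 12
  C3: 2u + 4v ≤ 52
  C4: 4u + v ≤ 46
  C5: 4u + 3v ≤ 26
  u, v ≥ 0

Evaluate the objective at each vertex of the feasible region:
  z(0, 0) = 0
  z(6.5, 0) = 52  ←
  z(0, 8.667) = 8.667
The maximum is at u = 6.5, v = 0.

u = 6.5, v = 0, z = 52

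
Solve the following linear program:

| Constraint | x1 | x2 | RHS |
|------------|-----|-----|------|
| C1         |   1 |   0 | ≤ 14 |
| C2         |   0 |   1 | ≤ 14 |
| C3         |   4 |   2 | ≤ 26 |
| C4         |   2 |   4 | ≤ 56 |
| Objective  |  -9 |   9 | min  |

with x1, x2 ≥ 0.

Evaluate the objective at each vertex of the feasible region:
  z(0, 0) = 0
  z(6.5, 0) = -58.5  ←
  z(0, 13) = 117
The minimum is at x1 = 6.5, x2 = 0.

x1 = 6.5, x2 = 0, z = -58.5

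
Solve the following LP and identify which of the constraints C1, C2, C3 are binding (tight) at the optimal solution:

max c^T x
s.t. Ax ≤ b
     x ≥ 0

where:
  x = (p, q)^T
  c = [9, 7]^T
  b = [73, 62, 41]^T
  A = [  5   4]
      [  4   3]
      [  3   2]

At p = 9, q = 7, compute slack b - a·x for each constraint:
  C1: 73 − 73 = 0  (binding)
  C2: 62 − 57 = 5  (slack)
  C3: 41 − 41 = 0  (binding)

Optimal: p = 9, q = 7
Binding: C1, C3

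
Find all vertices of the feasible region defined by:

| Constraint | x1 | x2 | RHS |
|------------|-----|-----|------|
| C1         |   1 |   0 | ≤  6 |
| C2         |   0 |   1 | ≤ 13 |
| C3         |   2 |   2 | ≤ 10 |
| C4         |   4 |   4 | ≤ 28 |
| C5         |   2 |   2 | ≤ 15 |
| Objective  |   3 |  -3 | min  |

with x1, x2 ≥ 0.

(0, 0), (5, 0), (0, 5)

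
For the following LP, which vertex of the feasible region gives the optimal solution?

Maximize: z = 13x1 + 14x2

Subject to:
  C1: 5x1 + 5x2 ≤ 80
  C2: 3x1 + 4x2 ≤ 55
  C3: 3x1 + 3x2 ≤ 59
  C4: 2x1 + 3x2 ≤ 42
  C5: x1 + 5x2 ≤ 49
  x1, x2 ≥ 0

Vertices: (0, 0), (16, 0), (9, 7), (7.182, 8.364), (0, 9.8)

Evaluate the objective at each vertex of the feasible region:
  z(0, 0) = 0
  z(16, 0) = 208
  z(9, 7) = 215  ←
  z(7.182, 8.364) = 210.5
  z(0, 9.8) = 137.2
The maximum is at x1 = 9, x2 = 7.

(9, 7)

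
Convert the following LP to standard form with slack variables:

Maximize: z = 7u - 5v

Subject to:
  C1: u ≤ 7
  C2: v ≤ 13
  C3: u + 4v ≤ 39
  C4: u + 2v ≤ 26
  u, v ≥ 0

max z = 7u - 5v

s.t.
  u + s1 = 7
  v + s2 = 13
  u + 4v + s3 = 39
  u + 2v + s4 = 26
  u, v, s1, s2, s3, s4 ≥ 0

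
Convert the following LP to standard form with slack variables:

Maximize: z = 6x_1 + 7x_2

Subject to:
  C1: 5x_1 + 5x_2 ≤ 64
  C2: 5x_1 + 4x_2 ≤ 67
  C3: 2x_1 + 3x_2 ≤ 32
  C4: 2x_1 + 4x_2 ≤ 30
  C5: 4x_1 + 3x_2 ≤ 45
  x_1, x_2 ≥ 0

max z = 6x_1 + 7x_2

s.t.
  5x_1 + 5x_2 + s1 = 64
  5x_1 + 4x_2 + s2 = 67
  2x_1 + 3x_2 + s3 = 32
  2x_1 + 4x_2 + s4 = 30
  4x_1 + 3x_2 + s5 = 45
  x_1, x_2, s1, s2, s3, s4, s5 ≥ 0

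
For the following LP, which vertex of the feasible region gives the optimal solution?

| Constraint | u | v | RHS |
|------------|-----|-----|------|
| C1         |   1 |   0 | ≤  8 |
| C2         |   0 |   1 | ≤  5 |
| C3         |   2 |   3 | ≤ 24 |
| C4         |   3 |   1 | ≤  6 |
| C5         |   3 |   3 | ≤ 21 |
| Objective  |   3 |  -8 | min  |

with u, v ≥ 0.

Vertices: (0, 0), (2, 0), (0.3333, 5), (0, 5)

Evaluate the objective at each vertex of the feasible region:
  z(0, 0) = 0
  z(2, 0) = 6
  z(0.3333, 5) = -39
  z(0, 5) = -40  ←
The minimum is at u = 0, v = 5.

(0, 5)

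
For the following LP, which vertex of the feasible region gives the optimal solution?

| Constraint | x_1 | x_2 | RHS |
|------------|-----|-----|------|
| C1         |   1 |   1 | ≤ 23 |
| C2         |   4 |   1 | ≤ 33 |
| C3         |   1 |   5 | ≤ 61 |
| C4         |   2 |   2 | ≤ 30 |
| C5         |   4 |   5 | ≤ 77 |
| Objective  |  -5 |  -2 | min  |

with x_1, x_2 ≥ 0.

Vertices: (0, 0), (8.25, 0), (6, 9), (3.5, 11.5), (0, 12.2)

Evaluate the objective at each vertex of the feasible region:
  z(0, 0) = 0
  z(8.25, 0) = -41.25
  z(6, 9) = -48  ←
  z(3.5, 11.5) = -40.5
  z(0, 12.2) = -24.4
The minimum is at x_1 = 6, x_2 = 9.

(6, 9)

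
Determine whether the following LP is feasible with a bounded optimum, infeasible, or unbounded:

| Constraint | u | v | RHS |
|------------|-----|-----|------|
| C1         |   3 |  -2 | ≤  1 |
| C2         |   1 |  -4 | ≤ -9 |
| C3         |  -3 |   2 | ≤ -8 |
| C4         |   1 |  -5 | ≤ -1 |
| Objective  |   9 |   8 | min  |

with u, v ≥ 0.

Infeasible (no feasible solution exists)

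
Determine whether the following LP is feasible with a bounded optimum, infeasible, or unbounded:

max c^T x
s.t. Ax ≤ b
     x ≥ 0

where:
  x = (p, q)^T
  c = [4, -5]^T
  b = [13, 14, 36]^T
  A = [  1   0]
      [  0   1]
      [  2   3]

Feasible with a bounded optimal solution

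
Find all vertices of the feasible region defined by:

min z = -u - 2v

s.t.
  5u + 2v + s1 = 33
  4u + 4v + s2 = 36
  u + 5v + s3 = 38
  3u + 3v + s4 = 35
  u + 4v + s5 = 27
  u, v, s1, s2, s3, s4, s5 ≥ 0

(0, 0), (6.6, 0), (5, 4), (3, 6), (0, 6.75)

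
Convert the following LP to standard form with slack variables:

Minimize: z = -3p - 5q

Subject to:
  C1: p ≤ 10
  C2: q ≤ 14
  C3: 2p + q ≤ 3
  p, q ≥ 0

min z = -3p - 5q

s.t.
  p + s1 = 10
  q + s2 = 14
  2p + q + s3 = 3
  p, q, s1, s2, s3 ≥ 0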